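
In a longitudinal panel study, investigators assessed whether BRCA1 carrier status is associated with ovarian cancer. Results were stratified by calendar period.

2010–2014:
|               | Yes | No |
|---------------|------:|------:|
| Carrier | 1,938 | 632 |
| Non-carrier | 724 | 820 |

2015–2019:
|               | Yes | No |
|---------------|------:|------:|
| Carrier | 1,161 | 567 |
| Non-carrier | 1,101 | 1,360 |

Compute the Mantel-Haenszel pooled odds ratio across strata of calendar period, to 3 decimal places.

2.933

OR_MH = Σ(aᵢdᵢ/nᵢ) / Σ(bᵢcᵢ/nᵢ), where nᵢ is the stratum total.
Stratum 1 (2010–2014): n = 4114; a·d/n = 1938·820/4114 = 386.2810; b·c/n = 632·724/4114 = 111.2222
Stratum 2 (2015–2019): n = 4189; a·d/n = 1161·1360/4189 = 376.9301; b·c/n = 567·1101/4189 = 149.0253
OR_MH = (386.2810 + 376.9301) / (111.2222 + 149.0253) = 763.2110 / 260.2475 = 2.93264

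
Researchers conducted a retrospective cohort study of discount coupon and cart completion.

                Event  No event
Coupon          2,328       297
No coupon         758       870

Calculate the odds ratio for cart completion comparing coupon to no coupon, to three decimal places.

Cells: a = 2328, b = 297, c = 758, d = 870.
OR = (a·d)/(b·c) = (2328 × 870) / (297 × 758) = 2025360 / 225126 = 8.99656
The odds of cart completion are about 9.00 times as high in the coupon group.

8.997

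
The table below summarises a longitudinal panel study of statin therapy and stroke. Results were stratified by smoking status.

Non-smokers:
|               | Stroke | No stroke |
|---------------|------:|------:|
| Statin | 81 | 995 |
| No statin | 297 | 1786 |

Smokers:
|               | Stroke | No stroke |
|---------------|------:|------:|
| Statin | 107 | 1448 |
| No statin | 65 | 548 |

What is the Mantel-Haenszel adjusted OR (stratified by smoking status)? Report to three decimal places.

0.532

OR_MH = Σ(aᵢdᵢ/nᵢ) / Σ(bᵢcᵢ/nᵢ), where nᵢ is the stratum total.
Stratum 1 (Non-smokers): n = 3159; a·d/n = 81·1786/3159 = 45.7949; b·c/n = 995·297/3159 = 93.5470
Stratum 2 (Smokers): n = 2168; a·d/n = 107·548/2168 = 27.0461; b·c/n = 1448·65/2168 = 43.4133
OR_MH = (45.7949 + 27.0461) / (93.5470 + 43.4133) = 72.8410 / 136.9603 = 0.53184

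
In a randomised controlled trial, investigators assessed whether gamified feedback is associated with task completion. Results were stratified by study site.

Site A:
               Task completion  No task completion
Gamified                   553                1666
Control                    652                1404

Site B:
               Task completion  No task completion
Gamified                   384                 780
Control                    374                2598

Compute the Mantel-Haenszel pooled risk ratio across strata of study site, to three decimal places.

RR_MH = Σ(aᵢ·n₀ᵢ/nᵢ) / Σ(cᵢ·n₁ᵢ/nᵢ), with n₁ᵢ = aᵢ+bᵢ (exposed), n₀ᵢ = cᵢ+dᵢ (unexposed), nᵢ = n₁ᵢ+n₀ᵢ.
Stratum 1 (Site A): n₁ = 2219, n₀ = 2056, n = 4275; a·n₀/n = 553·2056/4275 = 265.9574; c·n₁/n = 652·2219/4275 = 338.4299
Stratum 2 (Site B): n₁ = 1164, n₀ = 2972, n = 4136; a·n₀/n = 384·2972/4136 = 275.9304; c·n₁/n = 374·1164/4136 = 105.2553
RR_MH = (265.9574 + 275.9304) / (338.4299 + 105.2553) = 541.8878 / 443.6853 = 1.22133

1.221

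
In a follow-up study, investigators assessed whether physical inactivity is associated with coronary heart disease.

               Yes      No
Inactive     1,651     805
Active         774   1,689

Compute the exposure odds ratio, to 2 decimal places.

4.48

Cells: a = 1651, b = 805, c = 774, d = 1689.
OR = (a·d)/(b·c) = (1651 × 1689) / (805 × 774) = 2788539 / 623070 = 4.47548
The odds of coronary heart disease are about 4.48 times as high in the inactive group.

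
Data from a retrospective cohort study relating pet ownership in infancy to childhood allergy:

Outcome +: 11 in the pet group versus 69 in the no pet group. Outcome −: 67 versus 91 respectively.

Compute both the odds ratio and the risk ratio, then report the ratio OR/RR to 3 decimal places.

0.662

From the description: a = 11, b = 67, c = 69, d = 91.
OR = (11·91)/(67·69) = 1001/4623 = 0.21653
Risk in exposed = 11/78 = 0.14103; risk in unexposed = 69/160 = 0.43125; RR = 0.32702
OR/RR = 0.21653 / 0.32702 = 0.66213
The outcome is not rare, so the OR lies further from 1 than the RR.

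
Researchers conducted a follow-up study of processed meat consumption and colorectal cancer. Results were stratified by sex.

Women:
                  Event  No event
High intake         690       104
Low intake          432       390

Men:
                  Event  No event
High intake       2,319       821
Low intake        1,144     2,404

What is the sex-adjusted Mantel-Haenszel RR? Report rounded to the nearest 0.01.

RR_MH = Σ(aᵢ·n₀ᵢ/nᵢ) / Σ(cᵢ·n₁ᵢ/nᵢ), with n₁ᵢ = aᵢ+bᵢ (exposed), n₀ᵢ = cᵢ+dᵢ (unexposed), nᵢ = n₁ᵢ+n₀ᵢ.
Stratum 1 (Women): n₁ = 794, n₀ = 822, n = 1616; a·n₀/n = 690·822/1616 = 350.9777; c·n₁/n = 432·794/1616 = 212.2574
Stratum 2 (Men): n₁ = 3140, n₀ = 3548, n = 6688; a·n₀/n = 2319·3548/6688 = 1230.2350; c·n₁/n = 1144·3140/6688 = 537.1053
RR_MH = (350.9777 + 1230.2350) / (212.2574 + 537.1053) = 1581.2128 / 749.3627 = 2.11008

2.11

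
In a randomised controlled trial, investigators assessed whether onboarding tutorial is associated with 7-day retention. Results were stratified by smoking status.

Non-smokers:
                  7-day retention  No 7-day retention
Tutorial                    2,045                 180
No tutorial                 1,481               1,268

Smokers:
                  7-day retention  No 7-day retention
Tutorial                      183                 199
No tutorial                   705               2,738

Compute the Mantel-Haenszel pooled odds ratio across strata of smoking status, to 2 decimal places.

7.23

OR_MH = Σ(aᵢdᵢ/nᵢ) / Σ(bᵢcᵢ/nᵢ), where nᵢ is the stratum total.
Stratum 1 (Non-smokers): n = 4974; a·d/n = 2045·1268/4974 = 521.3229; b·c/n = 180·1481/4974 = 53.5947
Stratum 2 (Smokers): n = 3825; a·d/n = 183·2738/3825 = 130.9945; b·c/n = 199·705/3825 = 36.6784
OR_MH = (521.3229 + 130.9945) / (53.5947 + 36.6784) = 652.3174 / 90.2731 = 7.22604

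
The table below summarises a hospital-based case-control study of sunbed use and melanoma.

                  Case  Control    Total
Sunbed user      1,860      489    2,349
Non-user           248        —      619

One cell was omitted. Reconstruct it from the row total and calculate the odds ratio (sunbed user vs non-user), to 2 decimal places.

The missing cell is in the unexposed row: 619 − 248 = 371.
So a = 1860, b = 489, c = 248, d = 371.
OR = (a·d)/(b·c) = (1860 × 371) / (489 × 248) = 690060 / 121272 = 5.69018

5.69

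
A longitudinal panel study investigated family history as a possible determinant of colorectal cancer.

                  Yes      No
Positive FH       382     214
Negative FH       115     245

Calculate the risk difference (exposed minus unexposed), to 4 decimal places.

Cells: a = 382, b = 214, c = 115, d = 245.
Risk in exposed = 382/596 = 0.640940; risk in unexposed = 115/360 = 0.319444.
Risk difference = 0.640940 − 0.319444 = 0.321495

0.3215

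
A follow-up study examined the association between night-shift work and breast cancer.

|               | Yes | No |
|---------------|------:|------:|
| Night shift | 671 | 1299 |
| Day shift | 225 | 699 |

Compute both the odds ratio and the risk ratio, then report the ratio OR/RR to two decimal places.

Cells: a = 671, b = 1299, c = 225, d = 699.
OR = (671·699)/(1299·225) = 469029/292275 = 1.60475
Risk in exposed = 671/1970 = 0.34061; risk in unexposed = 225/924 = 0.24351; RR = 1.39877
OR/RR = 1.60475 / 1.39877 = 1.14726
The outcome is not rare, so the OR lies further from 1 than the RR.

1.15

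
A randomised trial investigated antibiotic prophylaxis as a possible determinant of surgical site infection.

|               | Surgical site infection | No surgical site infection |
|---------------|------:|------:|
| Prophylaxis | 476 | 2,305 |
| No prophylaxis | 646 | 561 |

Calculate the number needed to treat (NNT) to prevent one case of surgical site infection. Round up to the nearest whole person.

3

Risk in treated group = 476/2781 = 0.17116; risk in control = 646/1207 = 0.53521.
Absolute risk reduction = 0.53521 − 0.17116 = 0.36405
NNT = 1 / ARR = 1 / 0.36405 = 2.747 → round up → 3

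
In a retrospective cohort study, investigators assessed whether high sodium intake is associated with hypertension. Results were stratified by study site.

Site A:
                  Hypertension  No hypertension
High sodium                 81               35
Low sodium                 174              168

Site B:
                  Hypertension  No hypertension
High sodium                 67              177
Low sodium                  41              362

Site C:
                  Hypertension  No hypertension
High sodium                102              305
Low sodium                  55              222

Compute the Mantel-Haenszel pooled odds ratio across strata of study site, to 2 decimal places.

OR_MH = Σ(aᵢdᵢ/nᵢ) / Σ(bᵢcᵢ/nᵢ), where nᵢ is the stratum total.
Stratum 1 (Site A): n = 458; a·d/n = 81·168/458 = 29.7118; b·c/n = 35·174/458 = 13.2969
Stratum 2 (Site B): n = 647; a·d/n = 67·362/647 = 37.4869; b·c/n = 177·41/647 = 11.2164
Stratum 3 (Site C): n = 684; a·d/n = 102·222/684 = 33.1053; b·c/n = 305·55/684 = 24.5249
OR_MH = (29.7118 + 37.4869 + 33.1053) / (13.2969 + 11.2164 + 24.5249) = 100.3039 / 49.0382 = 2.04542

2.05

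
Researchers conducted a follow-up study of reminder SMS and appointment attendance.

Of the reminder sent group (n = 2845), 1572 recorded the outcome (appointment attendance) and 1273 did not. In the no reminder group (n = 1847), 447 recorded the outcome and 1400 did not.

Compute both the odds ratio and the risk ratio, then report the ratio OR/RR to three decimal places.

From the description: a = 1572, b = 1273, c = 447, d = 1400.
OR = (1572·1400)/(1273·447) = 2200800/569031 = 3.86763
Risk in exposed = 1572/2845 = 0.55255; risk in unexposed = 447/1847 = 0.24201; RR = 2.28312
OR/RR = 3.86763 / 2.28312 = 1.69401
The outcome is not rare, so the OR lies further from 1 than the RR.

1.694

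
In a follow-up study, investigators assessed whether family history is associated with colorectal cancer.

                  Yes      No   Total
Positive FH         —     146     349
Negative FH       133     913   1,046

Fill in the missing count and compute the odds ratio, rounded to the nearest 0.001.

The missing cell is in the exposed row: 349 − 146 = 203.
So a = 203, b = 146, c = 133, d = 913.
OR = (a·d)/(b·c) = (203 × 913) / (146 × 133) = 185339 / 19418 = 9.54470

9.545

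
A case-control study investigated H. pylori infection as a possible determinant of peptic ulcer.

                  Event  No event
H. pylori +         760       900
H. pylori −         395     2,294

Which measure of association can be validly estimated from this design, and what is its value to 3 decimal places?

Cells: a = 760, b = 900, c = 395, d = 2294.
This is a case-control study: participants were sampled on outcome status, so risks in the source population cannot be estimated directly — relative risk is not valid here. The odds ratio is the appropriate measure.
OR = (a·d)/(b·c) = (760 × 2294) / (900 × 395) = 1743440 / 355500 = 4.90419

4.904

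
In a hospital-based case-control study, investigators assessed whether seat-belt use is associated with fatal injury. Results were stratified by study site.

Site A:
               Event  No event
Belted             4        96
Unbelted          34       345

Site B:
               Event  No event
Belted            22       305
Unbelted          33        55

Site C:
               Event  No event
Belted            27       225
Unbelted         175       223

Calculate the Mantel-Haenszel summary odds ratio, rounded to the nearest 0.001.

OR_MH = Σ(aᵢdᵢ/nᵢ) / Σ(bᵢcᵢ/nᵢ), where nᵢ is the stratum total.
Stratum 1 (Site A): n = 479; a·d/n = 4·345/479 = 2.8810; b·c/n = 96·34/479 = 6.8142
Stratum 2 (Site B): n = 415; a·d/n = 22·55/415 = 2.9157; b·c/n = 305·33/415 = 24.2530
Stratum 3 (Site C): n = 650; a·d/n = 27·223/650 = 9.2631; b·c/n = 225·175/650 = 60.5769
OR_MH = (2.8810 + 2.9157 + 9.2631) / (6.8142 + 24.2530 + 60.5769) = 15.0597 / 91.6441 = 0.16433

0.164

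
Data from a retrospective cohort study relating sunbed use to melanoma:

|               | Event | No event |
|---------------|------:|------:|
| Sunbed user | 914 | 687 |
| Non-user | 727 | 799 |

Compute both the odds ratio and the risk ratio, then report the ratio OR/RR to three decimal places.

Cells: a = 914, b = 687, c = 727, d = 799.
OR = (914·799)/(687·727) = 730286/499449 = 1.46218
Risk in exposed = 914/1601 = 0.57089; risk in unexposed = 727/1526 = 0.47641; RR = 1.19833
OR/RR = 1.46218 / 1.19833 = 1.22019
The outcome is not rare, so the OR lies further from 1 than the RR.

1.220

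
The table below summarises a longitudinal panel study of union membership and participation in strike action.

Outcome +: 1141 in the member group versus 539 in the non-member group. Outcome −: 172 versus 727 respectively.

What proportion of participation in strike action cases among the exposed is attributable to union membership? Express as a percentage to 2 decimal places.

51.01

From the description: a = 1141, b = 172, c = 539, d = 727.
Risk in exposed = 1141/1313 = 0.86900; risk in unexposed = 539/1266 = 0.42575.
RR = 0.86900/0.42575 = 2.04111
AR% = (RR − 1)/RR × 100 = (2.04111 − 1)/2.04111 × 100 = 51.0070%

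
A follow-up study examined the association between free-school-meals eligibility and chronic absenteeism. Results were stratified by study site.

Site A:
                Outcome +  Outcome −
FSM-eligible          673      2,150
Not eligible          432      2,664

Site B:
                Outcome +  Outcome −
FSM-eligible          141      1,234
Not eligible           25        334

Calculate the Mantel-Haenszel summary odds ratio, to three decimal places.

OR_MH = Σ(aᵢdᵢ/nᵢ) / Σ(bᵢcᵢ/nᵢ), where nᵢ is the stratum total.
Stratum 1 (Site A): n = 5919; a·d/n = 673·2664/5919 = 302.9012; b·c/n = 2150·432/5919 = 156.9184
Stratum 2 (Site B): n = 1734; a·d/n = 141·334/1734 = 27.1592; b·c/n = 1234·25/1734 = 17.7912
OR_MH = (302.9012 + 27.1592) / (156.9184 + 17.7912) = 330.0603 / 174.7096 = 1.88919

1.889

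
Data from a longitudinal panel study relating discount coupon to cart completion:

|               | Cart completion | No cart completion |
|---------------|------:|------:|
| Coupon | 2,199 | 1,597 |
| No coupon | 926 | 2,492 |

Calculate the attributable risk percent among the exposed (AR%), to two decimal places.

Cells: a = 2199, b = 1597, c = 926, d = 2492.
Risk in exposed = 2199/3796 = 0.57929; risk in unexposed = 926/3418 = 0.27092.
RR = 0.57929/0.27092 = 2.13826
AR% = (RR − 1)/RR × 100 = (2.13826 − 1)/2.13826 × 100 = 53.2330%

53.23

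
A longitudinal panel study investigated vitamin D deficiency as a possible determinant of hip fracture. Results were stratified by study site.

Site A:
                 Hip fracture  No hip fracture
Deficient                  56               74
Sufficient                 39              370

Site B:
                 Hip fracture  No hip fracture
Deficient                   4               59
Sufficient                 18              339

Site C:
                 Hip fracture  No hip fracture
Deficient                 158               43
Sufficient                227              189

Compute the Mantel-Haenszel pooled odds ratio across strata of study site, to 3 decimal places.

3.800

OR_MH = Σ(aᵢdᵢ/nᵢ) / Σ(bᵢcᵢ/nᵢ), where nᵢ is the stratum total.
Stratum 1 (Site A): n = 539; a·d/n = 56·370/539 = 38.4416; b·c/n = 74·39/539 = 5.3544
Stratum 2 (Site B): n = 420; a·d/n = 4·339/420 = 3.2286; b·c/n = 59·18/420 = 2.5286
Stratum 3 (Site C): n = 617; a·d/n = 158·189/617 = 48.3987; b·c/n = 43·227/617 = 15.8201
OR_MH = (38.4416 + 3.2286 + 48.3987) / (5.3544 + 2.5286 + 15.8201) = 90.0688 / 23.7030 = 3.79989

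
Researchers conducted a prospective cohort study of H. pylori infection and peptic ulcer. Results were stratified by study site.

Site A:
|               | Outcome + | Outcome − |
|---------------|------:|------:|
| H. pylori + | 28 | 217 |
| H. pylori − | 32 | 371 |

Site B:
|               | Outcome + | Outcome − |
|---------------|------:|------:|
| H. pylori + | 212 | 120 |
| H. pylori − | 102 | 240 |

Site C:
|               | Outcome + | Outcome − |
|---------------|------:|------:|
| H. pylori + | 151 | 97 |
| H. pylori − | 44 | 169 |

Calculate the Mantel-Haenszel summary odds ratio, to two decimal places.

OR_MH = Σ(aᵢdᵢ/nᵢ) / Σ(bᵢcᵢ/nᵢ), where nᵢ is the stratum total.
Stratum 1 (Site A): n = 648; a·d/n = 28·371/648 = 16.0309; b·c/n = 217·32/648 = 10.7160
Stratum 2 (Site B): n = 674; a·d/n = 212·240/674 = 75.4896; b·c/n = 120·102/674 = 18.1602
Stratum 3 (Site C): n = 461; a·d/n = 151·169/461 = 55.3557; b·c/n = 97·44/461 = 9.2581
OR_MH = (16.0309 + 75.4896 + 55.3557) / (10.7160 + 18.1602 + 9.2581) = 146.8762 / 38.1344 = 3.85154

3.85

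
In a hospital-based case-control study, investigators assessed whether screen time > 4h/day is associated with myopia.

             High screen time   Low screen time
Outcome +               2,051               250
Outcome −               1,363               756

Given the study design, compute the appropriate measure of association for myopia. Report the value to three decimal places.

4.550

Reading the table with exposure as columns: a = 2051 (High screen time, case), b = 1363 (High screen time, non-case), c = 250 (Low screen time, case), d = 756.
This is a hospital-based case-control study: participants were sampled on outcome status, so risks in the source population cannot be estimated directly — relative risk is not valid here. The odds ratio is the appropriate measure.
OR = (a·d)/(b·c) = (2051 × 756) / (1363 × 250) = 1550556 / 340750 = 4.55042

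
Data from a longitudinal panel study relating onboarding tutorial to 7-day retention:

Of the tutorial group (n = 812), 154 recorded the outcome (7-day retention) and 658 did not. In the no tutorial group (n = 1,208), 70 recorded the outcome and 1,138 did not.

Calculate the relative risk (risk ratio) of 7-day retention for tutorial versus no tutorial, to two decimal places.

3.27

From the description: a = 154, b = 658, c = 70, d = 1138.
Risk in exposed = 154/812 = 0.18966; risk in unexposed = 70/1208 = 0.05795.
RR = 0.18966 / 0.05795 = 3.27291
The risk among the exposed is 3.27 times that among the unexposed.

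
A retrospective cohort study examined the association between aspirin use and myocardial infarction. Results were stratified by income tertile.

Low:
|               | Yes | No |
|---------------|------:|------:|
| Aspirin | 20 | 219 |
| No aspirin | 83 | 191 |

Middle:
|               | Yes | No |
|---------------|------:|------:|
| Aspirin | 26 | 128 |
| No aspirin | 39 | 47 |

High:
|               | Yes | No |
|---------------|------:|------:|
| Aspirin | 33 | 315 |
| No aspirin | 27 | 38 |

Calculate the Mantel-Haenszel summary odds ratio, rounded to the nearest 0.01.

OR_MH = Σ(aᵢdᵢ/nᵢ) / Σ(bᵢcᵢ/nᵢ), where nᵢ is the stratum total.
Stratum 1 (Low): n = 513; a·d/n = 20·191/513 = 7.4464; b·c/n = 219·83/513 = 35.4327
Stratum 2 (Middle): n = 240; a·d/n = 26·47/240 = 5.0917; b·c/n = 128·39/240 = 20.8000
Stratum 3 (High): n = 413; a·d/n = 33·38/413 = 3.0363; b·c/n = 315·27/413 = 20.5932
OR_MH = (7.4464 + 5.0917 + 3.0363) / (35.4327 + 20.8000 + 20.5932) = 15.5744 / 76.8260 = 0.20272

0.20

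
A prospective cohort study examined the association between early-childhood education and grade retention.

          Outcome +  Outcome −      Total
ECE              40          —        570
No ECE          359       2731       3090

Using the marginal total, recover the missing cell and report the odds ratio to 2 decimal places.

0.57

The missing cell is in the exposed row: 570 − 40 = 530.
So a = 40, b = 530, c = 359, d = 2731.
OR = (a·d)/(b·c) = (40 × 2731) / (530 × 359) = 109240 / 190270 = 0.57413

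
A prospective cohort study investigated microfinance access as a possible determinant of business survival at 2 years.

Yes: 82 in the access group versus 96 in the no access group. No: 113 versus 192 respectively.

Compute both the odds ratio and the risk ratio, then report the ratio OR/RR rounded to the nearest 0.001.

From the description: a = 82, b = 113, c = 96, d = 192.
OR = (82·192)/(113·96) = 15744/10848 = 1.45133
Risk in exposed = 82/195 = 0.42051; risk in unexposed = 96/288 = 0.33333; RR = 1.26154
OR/RR = 1.45133 / 1.26154 = 1.15044
The outcome is not rare, so the OR lies further from 1 than the RR.

1.150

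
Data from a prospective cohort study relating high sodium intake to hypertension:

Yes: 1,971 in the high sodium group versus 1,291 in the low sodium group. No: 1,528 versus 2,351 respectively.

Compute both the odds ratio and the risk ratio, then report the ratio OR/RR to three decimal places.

From the description: a = 1971, b = 1528, c = 1291, d = 2351.
OR = (1971·2351)/(1528·1291) = 4633821/1972648 = 2.34904
Risk in exposed = 1971/3499 = 0.56330; risk in unexposed = 1291/3642 = 0.35448; RR = 1.58912
OR/RR = 2.34904 / 1.58912 = 1.47820
The outcome is not rare, so the OR lies further from 1 than the RR.

1.478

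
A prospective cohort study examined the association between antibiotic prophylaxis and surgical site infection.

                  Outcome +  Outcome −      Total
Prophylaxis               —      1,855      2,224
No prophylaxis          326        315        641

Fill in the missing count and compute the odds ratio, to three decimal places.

The missing cell is in the exposed row: 2224 − 1855 = 369.
So a = 369, b = 1855, c = 326, d = 315.
OR = (a·d)/(b·c) = (369 × 315) / (1855 × 326) = 116235 / 604730 = 0.19221

0.192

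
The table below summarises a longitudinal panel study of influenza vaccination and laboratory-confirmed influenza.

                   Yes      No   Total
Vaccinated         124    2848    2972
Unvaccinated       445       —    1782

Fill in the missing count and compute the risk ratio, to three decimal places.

The missing cell is in the unexposed row: 1782 − 445 = 1337.
So a = 124, b = 2848, c = 445, d = 1337.
RR = [a/(a+b)] / [c/(c+d)] = (124/2972) / (445/1782) = 0.04172/0.24972 = 0.16708

0.167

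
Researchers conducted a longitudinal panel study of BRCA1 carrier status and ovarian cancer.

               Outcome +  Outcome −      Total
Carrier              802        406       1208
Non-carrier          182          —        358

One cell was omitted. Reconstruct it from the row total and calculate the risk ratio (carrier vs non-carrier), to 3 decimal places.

The missing cell is in the unexposed row: 358 − 182 = 176.
So a = 802, b = 406, c = 182, d = 176.
RR = [a/(a+b)] / [c/(c+d)] = (802/1208) / (182/358) = 0.66391/0.50838 = 1.30593

1.306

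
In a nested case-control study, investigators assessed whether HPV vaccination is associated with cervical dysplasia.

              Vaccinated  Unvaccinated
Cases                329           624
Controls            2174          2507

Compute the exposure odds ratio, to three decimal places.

Reading the table with exposure as columns: a = 329 (Vaccinated, case), b = 2174 (Vaccinated, non-case), c = 624 (Unvaccinated, case), d = 2507.
OR = (a·d)/(b·c) = (329 × 2507) / (2174 × 624) = 824803 / 1356576 = 0.60800
Exposure is associated with lower odds of cervical dysplasia (OR = 0.61 < 1).

0.608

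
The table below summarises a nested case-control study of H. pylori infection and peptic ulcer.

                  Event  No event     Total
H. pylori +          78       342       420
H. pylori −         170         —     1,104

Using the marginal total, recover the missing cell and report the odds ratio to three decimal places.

1.253

The missing cell is in the unexposed row: 1104 − 170 = 934.
So a = 78, b = 342, c = 170, d = 934.
OR = (a·d)/(b·c) = (78 × 934) / (342 × 170) = 72852 / 58140 = 1.25304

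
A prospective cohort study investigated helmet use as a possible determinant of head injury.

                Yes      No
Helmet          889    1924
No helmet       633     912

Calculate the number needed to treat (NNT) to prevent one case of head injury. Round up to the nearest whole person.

Risk in treated group = 889/2813 = 0.31603; risk in control = 633/1545 = 0.40971.
Absolute risk reduction = 0.40971 − 0.31603 = 0.09368
NNT = 1 / ARR = 1 / 0.09368 = 10.675 → round up → 11

11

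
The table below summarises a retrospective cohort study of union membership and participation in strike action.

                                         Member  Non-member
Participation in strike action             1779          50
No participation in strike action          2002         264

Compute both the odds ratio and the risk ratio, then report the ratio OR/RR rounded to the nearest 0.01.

1.59

Reading the table with exposure as columns: a = 1779 (Member, case), b = 2002 (Member, non-case), c = 50 (Non-member, case), d = 264.
OR = (1779·264)/(2002·50) = 469656/100100 = 4.69187
Risk in exposed = 1779/3781 = 0.47051; risk in unexposed = 50/314 = 0.15924; RR = 2.95481
OR/RR = 4.69187 / 2.95481 = 1.58788
The outcome is not rare, so the OR lies further from 1 than the RR.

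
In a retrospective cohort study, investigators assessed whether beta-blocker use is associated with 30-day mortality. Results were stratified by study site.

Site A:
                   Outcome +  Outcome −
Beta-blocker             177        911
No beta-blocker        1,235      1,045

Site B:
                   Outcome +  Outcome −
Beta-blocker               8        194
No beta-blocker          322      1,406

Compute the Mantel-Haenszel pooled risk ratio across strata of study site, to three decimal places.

0.293

RR_MH = Σ(aᵢ·n₀ᵢ/nᵢ) / Σ(cᵢ·n₁ᵢ/nᵢ), with n₁ᵢ = aᵢ+bᵢ (exposed), n₀ᵢ = cᵢ+dᵢ (unexposed), nᵢ = n₁ᵢ+n₀ᵢ.
Stratum 1 (Site A): n₁ = 1088, n₀ = 2280, n = 3368; a·n₀/n = 177·2280/3368 = 119.8219; c·n₁/n = 1235·1088/3368 = 398.9549
Stratum 2 (Site B): n₁ = 202, n₀ = 1728, n = 1930; a·n₀/n = 8·1728/1930 = 7.1627; c·n₁/n = 322·202/1930 = 33.7016
RR_MH = (119.8219 + 7.1627) / (398.9549 + 33.7016) = 126.9845 / 432.6564 = 0.29350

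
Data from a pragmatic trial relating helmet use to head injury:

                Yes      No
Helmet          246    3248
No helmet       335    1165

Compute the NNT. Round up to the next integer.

Risk in treated group = 246/3494 = 0.07041; risk in control = 335/1500 = 0.22333.
Absolute risk reduction = 0.22333 − 0.07041 = 0.15293
NNT = 1 / ARR = 1 / 0.15293 = 6.539 → round up → 7

7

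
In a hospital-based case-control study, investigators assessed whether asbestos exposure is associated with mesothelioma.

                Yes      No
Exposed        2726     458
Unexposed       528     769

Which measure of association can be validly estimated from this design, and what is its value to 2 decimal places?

8.67

Cells: a = 2726, b = 458, c = 528, d = 769.
This is a hospital-based case-control study: participants were sampled on outcome status, so risks in the source population cannot be estimated directly — relative risk is not valid here. The odds ratio is the appropriate measure.
OR = (a·d)/(b·c) = (2726 × 769) / (458 × 528) = 2096294 / 241824 = 8.66868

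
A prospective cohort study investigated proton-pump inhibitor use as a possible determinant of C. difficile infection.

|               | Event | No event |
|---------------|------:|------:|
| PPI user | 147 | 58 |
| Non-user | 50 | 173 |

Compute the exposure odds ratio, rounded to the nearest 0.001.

8.769

Cells: a = 147, b = 58, c = 50, d = 173.
OR = (a·d)/(b·c) = (147 × 173) / (58 × 50) = 25431 / 2900 = 8.76931
The odds of C. difficile infection are about 8.77 times as high in the ppi user group.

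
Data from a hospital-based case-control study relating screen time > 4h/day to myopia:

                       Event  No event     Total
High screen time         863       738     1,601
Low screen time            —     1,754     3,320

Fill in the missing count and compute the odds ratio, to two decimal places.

1.31

The missing cell is in the unexposed row: 3320 − 1754 = 1566.
So a = 863, b = 738, c = 1566, d = 1754.
OR = (a·d)/(b·c) = (863 × 1754) / (738 × 1566) = 1513702 / 1155708 = 1.30976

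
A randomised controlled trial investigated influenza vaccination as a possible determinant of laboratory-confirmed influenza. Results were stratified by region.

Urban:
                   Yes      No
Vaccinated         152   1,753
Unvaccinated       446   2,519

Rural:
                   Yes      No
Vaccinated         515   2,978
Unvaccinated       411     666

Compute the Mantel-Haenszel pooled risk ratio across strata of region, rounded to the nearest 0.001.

RR_MH = Σ(aᵢ·n₀ᵢ/nᵢ) / Σ(cᵢ·n₁ᵢ/nᵢ), with n₁ᵢ = aᵢ+bᵢ (exposed), n₀ᵢ = cᵢ+dᵢ (unexposed), nᵢ = n₁ᵢ+n₀ᵢ.
Stratum 1 (Urban): n₁ = 1905, n₀ = 2965, n = 4870; a·n₀/n = 152·2965/4870 = 92.5421; c·n₁/n = 446·1905/4870 = 174.4620
Stratum 2 (Rural): n₁ = 3493, n₀ = 1077, n = 4570; a·n₀/n = 515·1077/4570 = 121.3687; c·n₁/n = 411·3493/4570 = 314.1407
RR_MH = (92.5421 + 121.3687) / (174.4620 + 314.1407) = 213.9108 / 488.6027 = 0.43780

0.438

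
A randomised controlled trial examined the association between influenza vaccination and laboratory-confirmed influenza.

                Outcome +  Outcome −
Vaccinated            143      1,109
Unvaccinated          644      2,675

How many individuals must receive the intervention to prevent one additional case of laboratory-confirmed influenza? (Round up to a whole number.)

Risk in treated group = 143/1252 = 0.11422; risk in control = 644/3319 = 0.19403.
Absolute risk reduction = 0.19403 − 0.11422 = 0.07982
NNT = 1 / ARR = 1 / 0.07982 = 12.529 → round up → 13

13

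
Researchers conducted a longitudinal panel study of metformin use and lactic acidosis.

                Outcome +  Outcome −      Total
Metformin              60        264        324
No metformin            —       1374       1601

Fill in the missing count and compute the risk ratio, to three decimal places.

1.306

The missing cell is in the unexposed row: 1601 − 1374 = 227.
So a = 60, b = 264, c = 227, d = 1374.
RR = [a/(a+b)] / [c/(c+d)] = (60/324) / (227/1601) = 0.18519/0.14179 = 1.30609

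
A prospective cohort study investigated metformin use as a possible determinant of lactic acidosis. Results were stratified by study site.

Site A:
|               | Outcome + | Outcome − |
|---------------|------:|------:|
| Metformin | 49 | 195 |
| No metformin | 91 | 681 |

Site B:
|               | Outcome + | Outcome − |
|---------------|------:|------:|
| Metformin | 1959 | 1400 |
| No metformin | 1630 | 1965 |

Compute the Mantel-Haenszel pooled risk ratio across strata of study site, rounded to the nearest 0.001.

RR_MH = Σ(aᵢ·n₀ᵢ/nᵢ) / Σ(cᵢ·n₁ᵢ/nᵢ), with n₁ᵢ = aᵢ+bᵢ (exposed), n₀ᵢ = cᵢ+dᵢ (unexposed), nᵢ = n₁ᵢ+n₀ᵢ.
Stratum 1 (Site A): n₁ = 244, n₀ = 772, n = 1016; a·n₀/n = 49·772/1016 = 37.2323; c·n₁/n = 91·244/1016 = 21.8543
Stratum 2 (Site B): n₁ = 3359, n₀ = 3595, n = 6954; a·n₀/n = 1959·3595/6954 = 1012.7416; c·n₁/n = 1630·3359/6954 = 787.3411
RR_MH = (37.2323 + 1012.7416) / (21.8543 + 787.3411) = 1049.9739 / 809.1954 = 1.29755

1.298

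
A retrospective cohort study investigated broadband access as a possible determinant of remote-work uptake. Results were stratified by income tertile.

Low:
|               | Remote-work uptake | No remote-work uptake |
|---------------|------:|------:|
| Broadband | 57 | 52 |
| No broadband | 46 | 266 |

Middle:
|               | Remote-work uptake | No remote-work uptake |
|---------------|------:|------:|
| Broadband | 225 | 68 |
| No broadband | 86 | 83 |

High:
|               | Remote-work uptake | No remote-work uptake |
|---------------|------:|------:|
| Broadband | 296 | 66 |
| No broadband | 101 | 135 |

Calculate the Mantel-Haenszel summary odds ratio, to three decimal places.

OR_MH = Σ(aᵢdᵢ/nᵢ) / Σ(bᵢcᵢ/nᵢ), where nᵢ is the stratum total.
Stratum 1 (Low): n = 421; a·d/n = 57·266/421 = 36.0143; b·c/n = 52·46/421 = 5.6817
Stratum 2 (Middle): n = 462; a·d/n = 225·83/462 = 40.4221; b·c/n = 68·86/462 = 12.6580
Stratum 3 (High): n = 598; a·d/n = 296·135/598 = 66.8227; b·c/n = 66·101/598 = 11.1472
OR_MH = (36.0143 + 40.4221 + 66.8227) / (5.6817 + 12.6580 + 11.1472) = 143.2591 / 29.4869 = 4.85840

4.858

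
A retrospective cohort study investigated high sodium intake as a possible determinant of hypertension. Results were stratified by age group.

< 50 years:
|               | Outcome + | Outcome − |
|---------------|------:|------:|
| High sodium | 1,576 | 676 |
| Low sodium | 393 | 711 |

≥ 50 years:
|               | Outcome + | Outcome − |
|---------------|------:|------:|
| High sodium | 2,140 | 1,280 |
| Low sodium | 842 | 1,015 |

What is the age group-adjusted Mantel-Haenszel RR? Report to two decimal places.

1.57

RR_MH = Σ(aᵢ·n₀ᵢ/nᵢ) / Σ(cᵢ·n₁ᵢ/nᵢ), with n₁ᵢ = aᵢ+bᵢ (exposed), n₀ᵢ = cᵢ+dᵢ (unexposed), nᵢ = n₁ᵢ+n₀ᵢ.
Stratum 1 (< 50 years): n₁ = 2252, n₀ = 1104, n = 3356; a·n₀/n = 1576·1104/3356 = 518.4458; c·n₁/n = 393·2252/3356 = 263.7175
Stratum 2 (≥ 50 years): n₁ = 3420, n₀ = 1857, n = 5277; a·n₀/n = 2140·1857/5277 = 753.0756; c·n₁/n = 842·3420/5277 = 545.6964
RR_MH = (518.4458 + 753.0756) / (263.7175 + 545.6964) = 1271.5214 / 809.4139 = 1.57092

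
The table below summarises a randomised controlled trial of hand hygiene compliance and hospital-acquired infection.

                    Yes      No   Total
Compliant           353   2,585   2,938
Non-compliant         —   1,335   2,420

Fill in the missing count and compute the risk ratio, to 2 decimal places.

The missing cell is in the unexposed row: 2420 − 1335 = 1085.
So a = 353, b = 2585, c = 1085, d = 1335.
RR = [a/(a+b)] / [c/(c+d)] = (353/2938) / (1085/2420) = 0.12015/0.44835 = 0.26798

0.27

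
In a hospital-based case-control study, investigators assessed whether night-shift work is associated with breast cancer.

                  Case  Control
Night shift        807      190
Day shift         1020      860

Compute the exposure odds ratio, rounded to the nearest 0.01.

Cells: a = 807, b = 190, c = 1020, d = 860.
OR = (a·d)/(b·c) = (807 × 860) / (190 × 1020) = 694020 / 193800 = 3.58111
The odds of breast cancer are about 3.58 times as high in the night shift group.

3.58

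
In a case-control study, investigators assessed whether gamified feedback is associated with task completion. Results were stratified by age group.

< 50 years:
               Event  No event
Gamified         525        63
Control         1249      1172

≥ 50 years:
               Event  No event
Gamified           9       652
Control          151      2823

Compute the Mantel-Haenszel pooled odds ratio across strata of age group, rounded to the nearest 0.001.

3.973

OR_MH = Σ(aᵢdᵢ/nᵢ) / Σ(bᵢcᵢ/nᵢ), where nᵢ is the stratum total.
Stratum 1 (< 50 years): n = 3009; a·d/n = 525·1172/3009 = 204.4865; b·c/n = 63·1249/3009 = 26.1505
Stratum 2 (≥ 50 years): n = 3635; a·d/n = 9·2823/3635 = 6.9895; b·c/n = 652·151/3635 = 27.0845
OR_MH = (204.4865 + 6.9895) / (26.1505 + 27.0845) = 211.4761 / 53.2350 = 3.97250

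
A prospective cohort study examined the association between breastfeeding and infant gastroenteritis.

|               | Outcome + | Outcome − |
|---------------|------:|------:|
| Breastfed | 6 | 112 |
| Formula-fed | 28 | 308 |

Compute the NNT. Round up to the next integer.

31

Risk in treated group = 6/118 = 0.05085; risk in control = 28/336 = 0.08333.
Absolute risk reduction = 0.08333 − 0.05085 = 0.03249
NNT = 1 / ARR = 1 / 0.03249 = 30.783 → round up → 31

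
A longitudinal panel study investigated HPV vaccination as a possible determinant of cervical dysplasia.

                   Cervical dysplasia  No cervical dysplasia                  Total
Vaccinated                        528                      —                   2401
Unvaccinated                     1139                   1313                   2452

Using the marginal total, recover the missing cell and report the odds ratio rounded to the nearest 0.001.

0.325

The missing cell is in the exposed row: 2401 − 528 = 1873.
So a = 528, b = 1873, c = 1139, d = 1313.
OR = (a·d)/(b·c) = (528 × 1313) / (1873 × 1139) = 693264 / 2133347 = 0.32497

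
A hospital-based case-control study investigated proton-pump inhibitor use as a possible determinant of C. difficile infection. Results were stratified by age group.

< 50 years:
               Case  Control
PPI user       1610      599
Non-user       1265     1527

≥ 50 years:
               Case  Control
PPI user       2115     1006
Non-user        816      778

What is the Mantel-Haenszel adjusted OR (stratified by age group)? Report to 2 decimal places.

OR_MH = Σ(aᵢdᵢ/nᵢ) / Σ(bᵢcᵢ/nᵢ), where nᵢ is the stratum total.
Stratum 1 (< 50 years): n = 5001; a·d/n = 1610·1527/5001 = 491.5957; b·c/n = 599·1265/5001 = 151.5167
Stratum 2 (≥ 50 years): n = 4715; a·d/n = 2115·778/4715 = 348.9862; b·c/n = 1006·816/4715 = 174.1031
OR_MH = (491.5957 + 348.9862) / (151.5167 + 174.1031) = 840.5819 / 325.6198 = 2.58148

2.58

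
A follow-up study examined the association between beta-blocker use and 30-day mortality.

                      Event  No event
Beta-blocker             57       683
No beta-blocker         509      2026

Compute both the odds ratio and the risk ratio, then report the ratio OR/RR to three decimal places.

Cells: a = 57, b = 683, c = 509, d = 2026.
OR = (57·2026)/(683·509) = 115482/347647 = 0.33218
Risk in exposed = 57/740 = 0.07703; risk in unexposed = 509/2535 = 0.20079; RR = 0.38362
OR/RR = 0.33218 / 0.38362 = 0.86591
The outcome is not rare, so the OR lies further from 1 than the RR.

0.866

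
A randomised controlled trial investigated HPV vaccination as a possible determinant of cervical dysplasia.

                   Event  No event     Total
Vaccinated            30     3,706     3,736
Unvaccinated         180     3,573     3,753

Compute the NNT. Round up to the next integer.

Risk in treated group = 30/3736 = 0.00803; risk in control = 180/3753 = 0.04796.
Absolute risk reduction = 0.04796 − 0.00803 = 0.03993
NNT = 1 / ARR = 1 / 0.03993 = 25.043 → round up → 26

26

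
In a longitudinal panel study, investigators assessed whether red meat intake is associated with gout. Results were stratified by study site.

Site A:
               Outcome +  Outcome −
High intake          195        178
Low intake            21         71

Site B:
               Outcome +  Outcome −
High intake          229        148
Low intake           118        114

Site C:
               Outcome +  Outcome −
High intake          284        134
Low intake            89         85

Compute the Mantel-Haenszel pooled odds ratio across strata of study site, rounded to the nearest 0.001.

OR_MH = Σ(aᵢdᵢ/nᵢ) / Σ(bᵢcᵢ/nᵢ), where nᵢ is the stratum total.
Stratum 1 (Site A): n = 465; a·d/n = 195·71/465 = 29.7742; b·c/n = 178·21/465 = 8.0387
Stratum 2 (Site B): n = 609; a·d/n = 229·114/609 = 42.8670; b·c/n = 148·118/609 = 28.6765
Stratum 3 (Site C): n = 592; a·d/n = 284·85/592 = 40.7770; b·c/n = 134·89/592 = 20.1453
OR_MH = (29.7742 + 42.8670 + 40.7770) / (8.0387 + 28.6765 + 20.1453) = 113.4182 / 56.8605 = 1.99468

1.995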